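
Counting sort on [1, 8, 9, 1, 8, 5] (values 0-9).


Input: [1, 8, 9, 1, 8, 5]
Counts: [0, 2, 0, 0, 0, 1, 0, 0, 2, 1]

Sorted: [1, 1, 5, 8, 8, 9]


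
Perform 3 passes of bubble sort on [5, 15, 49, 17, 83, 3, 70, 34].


Initial: [5, 15, 49, 17, 83, 3, 70, 34]
Pass 1: [5, 15, 17, 49, 3, 70, 34, 83] (4 swaps)
Pass 2: [5, 15, 17, 3, 49, 34, 70, 83] (2 swaps)
Pass 3: [5, 15, 3, 17, 34, 49, 70, 83] (2 swaps)

After 3 passes: [5, 15, 3, 17, 34, 49, 70, 83]


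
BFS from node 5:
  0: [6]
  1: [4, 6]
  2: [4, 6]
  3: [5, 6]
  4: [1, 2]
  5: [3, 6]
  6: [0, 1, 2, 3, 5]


Visit 5, enqueue [3, 6]
Visit 3, enqueue []
Visit 6, enqueue [0, 1, 2]
Visit 0, enqueue []
Visit 1, enqueue [4]
Visit 2, enqueue []
Visit 4, enqueue []

BFS order: [5, 3, 6, 0, 1, 2, 4]


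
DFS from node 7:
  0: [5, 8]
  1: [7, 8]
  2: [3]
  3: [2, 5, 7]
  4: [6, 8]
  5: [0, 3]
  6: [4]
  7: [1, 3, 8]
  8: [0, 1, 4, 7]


Visit 7, push [8, 3, 1]
Visit 1, push [8]
Visit 8, push [4, 0]
Visit 0, push [5]
Visit 5, push [3]
Visit 3, push [2]
Visit 2, push []
Visit 4, push [6]
Visit 6, push []

DFS order: [7, 1, 8, 0, 5, 3, 2, 4, 6]


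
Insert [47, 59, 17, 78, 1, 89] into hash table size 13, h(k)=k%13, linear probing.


Insert 47: h=8 -> slot 8
Insert 59: h=7 -> slot 7
Insert 17: h=4 -> slot 4
Insert 78: h=0 -> slot 0
Insert 1: h=1 -> slot 1
Insert 89: h=11 -> slot 11

Table: [78, 1, None, None, 17, None, None, 59, 47, None, None, 89, None]


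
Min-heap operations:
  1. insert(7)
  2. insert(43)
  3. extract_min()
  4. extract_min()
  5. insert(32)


insert(7) -> [7]
insert(43) -> [7, 43]
extract_min()->7, [43]
extract_min()->43, []
insert(32) -> [32]

Final heap: [32]


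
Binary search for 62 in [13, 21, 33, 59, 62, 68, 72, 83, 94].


Step 1: lo=0, hi=8, mid=4, val=62

Found at index 4


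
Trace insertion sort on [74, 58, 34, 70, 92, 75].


Initial: [74, 58, 34, 70, 92, 75]
Insert 58: [58, 74, 34, 70, 92, 75]
Insert 34: [34, 58, 74, 70, 92, 75]
Insert 70: [34, 58, 70, 74, 92, 75]
Insert 92: [34, 58, 70, 74, 92, 75]
Insert 75: [34, 58, 70, 74, 75, 92]

Sorted: [34, 58, 70, 74, 75, 92]


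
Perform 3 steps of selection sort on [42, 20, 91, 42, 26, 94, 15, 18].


Initial: [42, 20, 91, 42, 26, 94, 15, 18]
Step 1: min=15 at 6
  Swap: [15, 20, 91, 42, 26, 94, 42, 18]
Step 2: min=18 at 7
  Swap: [15, 18, 91, 42, 26, 94, 42, 20]
Step 3: min=20 at 7
  Swap: [15, 18, 20, 42, 26, 94, 42, 91]

After 3 steps: [15, 18, 20, 42, 26, 94, 42, 91]


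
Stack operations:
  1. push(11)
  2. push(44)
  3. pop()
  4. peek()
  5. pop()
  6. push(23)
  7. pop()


push(11) -> [11]
push(44) -> [11, 44]
pop()->44, [11]
peek()->11
pop()->11, []
push(23) -> [23]
pop()->23, []

Final stack: []


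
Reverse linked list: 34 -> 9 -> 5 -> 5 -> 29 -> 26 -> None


Step 1: curr=34, set curr.next=prev(None) | reversed so far: 34
Step 2: curr=9, set curr.next=prev(34) | reversed so far: 9 -> 34
Step 3: curr=5, set curr.next=prev(9) | reversed so far: 5 -> 9 -> 34
Step 4: curr=5, set curr.next=prev(5) | reversed so far: 5 -> 5 -> 9 -> 34
Step 5: curr=29, set curr.next=prev(5) | reversed so far: 29 -> 5 -> 5 -> 9 -> 34
Step 6: curr=26, set curr.next=prev(29) | reversed so far: 26 -> 29 -> 5 -> 5 -> 9 -> 34

26 -> 29 -> 5 -> 5 -> 9 -> 34 -> None


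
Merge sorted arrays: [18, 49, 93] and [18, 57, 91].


Take 18 from A
Take 18 from B
Take 49 from A
Take 57 from B
Take 91 from B

Merged: [18, 18, 49, 57, 91, 93]


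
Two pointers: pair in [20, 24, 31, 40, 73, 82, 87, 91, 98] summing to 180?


lo=0(20)+hi=8(98)=118
lo=1(24)+hi=8(98)=122
lo=2(31)+hi=8(98)=129
lo=3(40)+hi=8(98)=138
lo=4(73)+hi=8(98)=171
lo=5(82)+hi=8(98)=180

Yes: 82+98=180


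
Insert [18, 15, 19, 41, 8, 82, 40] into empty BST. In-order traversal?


Insert 18: root
Insert 15: L from 18
Insert 19: R from 18
Insert 41: R from 18 -> R from 19
Insert 8: L from 18 -> L from 15
Insert 82: R from 18 -> R from 19 -> R from 41
Insert 40: R from 18 -> R from 19 -> L from 41

In-order: [8, 15, 18, 19, 40, 41, 82]


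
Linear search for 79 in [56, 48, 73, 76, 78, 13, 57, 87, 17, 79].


i=0: 56!=79
i=1: 48!=79
i=2: 73!=79
i=3: 76!=79
i=4: 78!=79
i=5: 13!=79
i=6: 57!=79
i=7: 87!=79
i=8: 17!=79
i=9: 79==79 found!

Found at 9, 10 comps


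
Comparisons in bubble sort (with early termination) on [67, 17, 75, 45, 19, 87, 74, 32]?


Algorithm: bubble sort (with early termination)
Input: [67, 17, 75, 45, 19, 87, 74, 32]
Sorted: [17, 19, 32, 45, 67, 74, 75, 87]

27


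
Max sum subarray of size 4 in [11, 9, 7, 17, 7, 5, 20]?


[0:4]: 44
[1:5]: 40
[2:6]: 36
[3:7]: 49

Max: 49 at [3:7]


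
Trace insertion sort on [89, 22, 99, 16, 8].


Initial: [89, 22, 99, 16, 8]
Insert 22: [22, 89, 99, 16, 8]
Insert 99: [22, 89, 99, 16, 8]
Insert 16: [16, 22, 89, 99, 8]
Insert 8: [8, 16, 22, 89, 99]

Sorted: [8, 16, 22, 89, 99]


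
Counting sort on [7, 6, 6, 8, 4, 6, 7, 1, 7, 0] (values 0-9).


Input: [7, 6, 6, 8, 4, 6, 7, 1, 7, 0]
Counts: [1, 1, 0, 0, 1, 0, 3, 3, 1, 0]

Sorted: [0, 1, 4, 6, 6, 6, 7, 7, 7, 8]


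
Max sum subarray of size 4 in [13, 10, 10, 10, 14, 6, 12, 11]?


[0:4]: 43
[1:5]: 44
[2:6]: 40
[3:7]: 42
[4:8]: 43

Max: 44 at [1:5]


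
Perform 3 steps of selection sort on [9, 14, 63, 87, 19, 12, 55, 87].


Initial: [9, 14, 63, 87, 19, 12, 55, 87]
Step 1: min=9 at 0
  Swap: [9, 14, 63, 87, 19, 12, 55, 87]
Step 2: min=12 at 5
  Swap: [9, 12, 63, 87, 19, 14, 55, 87]
Step 3: min=14 at 5
  Swap: [9, 12, 14, 87, 19, 63, 55, 87]

After 3 steps: [9, 12, 14, 87, 19, 63, 55, 87]


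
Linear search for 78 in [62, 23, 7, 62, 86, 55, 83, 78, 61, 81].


i=0: 62!=78
i=1: 23!=78
i=2: 7!=78
i=3: 62!=78
i=4: 86!=78
i=5: 55!=78
i=6: 83!=78
i=7: 78==78 found!

Found at 7, 8 comps


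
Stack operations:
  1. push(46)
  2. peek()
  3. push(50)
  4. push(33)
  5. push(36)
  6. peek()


push(46) -> [46]
peek()->46
push(50) -> [46, 50]
push(33) -> [46, 50, 33]
push(36) -> [46, 50, 33, 36]
peek()->36

Final stack: [46, 50, 33, 36]


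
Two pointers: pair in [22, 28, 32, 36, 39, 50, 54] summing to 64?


lo=0(22)+hi=6(54)=76
lo=0(22)+hi=5(50)=72
lo=0(22)+hi=4(39)=61
lo=1(28)+hi=4(39)=67
lo=1(28)+hi=3(36)=64

Yes: 28+36=64


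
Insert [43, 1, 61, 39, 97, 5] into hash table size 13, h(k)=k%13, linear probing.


Insert 43: h=4 -> slot 4
Insert 1: h=1 -> slot 1
Insert 61: h=9 -> slot 9
Insert 39: h=0 -> slot 0
Insert 97: h=6 -> slot 6
Insert 5: h=5 -> slot 5

Table: [39, 1, None, None, 43, 5, 97, None, None, 61, None, None, None]


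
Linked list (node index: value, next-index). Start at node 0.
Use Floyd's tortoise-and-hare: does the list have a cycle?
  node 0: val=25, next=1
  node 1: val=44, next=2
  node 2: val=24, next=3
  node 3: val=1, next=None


Floyd's tortoise (slow, +1) and hare (fast, +2):
  init: slow=0, fast=0
  step 1: slow=1, fast=2
  step 2: fast 2->3->None, no cycle

Cycle: no


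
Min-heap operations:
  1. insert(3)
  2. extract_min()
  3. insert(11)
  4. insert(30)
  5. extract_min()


insert(3) -> [3]
extract_min()->3, []
insert(11) -> [11]
insert(30) -> [11, 30]
extract_min()->11, [30]

Final heap: [30]


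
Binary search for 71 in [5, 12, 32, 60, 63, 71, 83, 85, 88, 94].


Step 1: lo=0, hi=9, mid=4, val=63
Step 2: lo=5, hi=9, mid=7, val=85
Step 3: lo=5, hi=6, mid=5, val=71

Found at index 5


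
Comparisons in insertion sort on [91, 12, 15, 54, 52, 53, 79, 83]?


Algorithm: insertion sort
Input: [91, 12, 15, 54, 52, 53, 79, 83]
Sorted: [12, 15, 52, 53, 54, 79, 83, 91]

15


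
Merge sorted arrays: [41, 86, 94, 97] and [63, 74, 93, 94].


Take 41 from A
Take 63 from B
Take 74 from B
Take 86 from A
Take 93 from B
Take 94 from A
Take 94 from B

Merged: [41, 63, 74, 86, 93, 94, 94, 97]


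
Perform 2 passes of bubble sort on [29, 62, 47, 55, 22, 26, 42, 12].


Initial: [29, 62, 47, 55, 22, 26, 42, 12]
Pass 1: [29, 47, 55, 22, 26, 42, 12, 62] (6 swaps)
Pass 2: [29, 47, 22, 26, 42, 12, 55, 62] (4 swaps)

After 2 passes: [29, 47, 22, 26, 42, 12, 55, 62]


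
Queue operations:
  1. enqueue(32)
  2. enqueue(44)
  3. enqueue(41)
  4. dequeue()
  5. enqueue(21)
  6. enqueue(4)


enqueue(32) -> [32]
enqueue(44) -> [32, 44]
enqueue(41) -> [32, 44, 41]
dequeue()->32, [44, 41]
enqueue(21) -> [44, 41, 21]
enqueue(4) -> [44, 41, 21, 4]

Final queue: [44, 41, 21, 4]


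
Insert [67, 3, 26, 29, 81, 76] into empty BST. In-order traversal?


Insert 67: root
Insert 3: L from 67
Insert 26: L from 67 -> R from 3
Insert 29: L from 67 -> R from 3 -> R from 26
Insert 81: R from 67
Insert 76: R from 67 -> L from 81

In-order: [3, 26, 29, 67, 76, 81]


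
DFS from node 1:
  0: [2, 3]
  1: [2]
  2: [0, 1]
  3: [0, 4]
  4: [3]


Visit 1, push [2]
Visit 2, push [0]
Visit 0, push [3]
Visit 3, push [4]
Visit 4, push []

DFS order: [1, 2, 0, 3, 4]


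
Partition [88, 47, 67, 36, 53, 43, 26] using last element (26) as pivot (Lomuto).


Pivot: 26
Place pivot at 0: [26, 47, 67, 36, 53, 43, 88]

Partitioned: [26, 47, 67, 36, 53, 43, 88]


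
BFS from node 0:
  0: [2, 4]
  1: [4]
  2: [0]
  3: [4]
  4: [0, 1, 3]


Visit 0, enqueue [2, 4]
Visit 2, enqueue []
Visit 4, enqueue [1, 3]
Visit 1, enqueue []
Visit 3, enqueue []

BFS order: [0, 2, 4, 1, 3]


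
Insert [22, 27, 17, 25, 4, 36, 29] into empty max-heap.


Insert 22: [22]
Insert 27: [27, 22]
Insert 17: [27, 22, 17]
Insert 25: [27, 25, 17, 22]
Insert 4: [27, 25, 17, 22, 4]
Insert 36: [36, 25, 27, 22, 4, 17]
Insert 29: [36, 25, 29, 22, 4, 17, 27]

Final heap: [36, 25, 29, 22, 4, 17, 27]


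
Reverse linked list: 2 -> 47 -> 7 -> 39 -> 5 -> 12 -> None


Step 1: curr=2, set curr.next=prev(None) | reversed so far: 2
Step 2: curr=47, set curr.next=prev(2) | reversed so far: 47 -> 2
Step 3: curr=7, set curr.next=prev(47) | reversed so far: 7 -> 47 -> 2
Step 4: curr=39, set curr.next=prev(7) | reversed so far: 39 -> 7 -> 47 -> 2
Step 5: curr=5, set curr.next=prev(39) | reversed so far: 5 -> 39 -> 7 -> 47 -> 2
Step 6: curr=12, set curr.next=prev(5) | reversed so far: 12 -> 5 -> 39 -> 7 -> 47 -> 2

12 -> 5 -> 39 -> 7 -> 47 -> 2 -> None


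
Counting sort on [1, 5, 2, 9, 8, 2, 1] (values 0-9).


Input: [1, 5, 2, 9, 8, 2, 1]
Counts: [0, 2, 2, 0, 0, 1, 0, 0, 1, 1]

Sorted: [1, 1, 2, 2, 5, 8, 9]


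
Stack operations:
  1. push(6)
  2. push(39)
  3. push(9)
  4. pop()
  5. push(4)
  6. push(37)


push(6) -> [6]
push(39) -> [6, 39]
push(9) -> [6, 39, 9]
pop()->9, [6, 39]
push(4) -> [6, 39, 4]
push(37) -> [6, 39, 4, 37]

Final stack: [6, 39, 4, 37]


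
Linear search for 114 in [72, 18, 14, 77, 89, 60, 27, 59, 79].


i=0: 72!=114
i=1: 18!=114
i=2: 14!=114
i=3: 77!=114
i=4: 89!=114
i=5: 60!=114
i=6: 27!=114
i=7: 59!=114
i=8: 79!=114

Not found, 9 comps


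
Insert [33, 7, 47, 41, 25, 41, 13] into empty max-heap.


Insert 33: [33]
Insert 7: [33, 7]
Insert 47: [47, 7, 33]
Insert 41: [47, 41, 33, 7]
Insert 25: [47, 41, 33, 7, 25]
Insert 41: [47, 41, 41, 7, 25, 33]
Insert 13: [47, 41, 41, 7, 25, 33, 13]

Final heap: [47, 41, 41, 7, 25, 33, 13]


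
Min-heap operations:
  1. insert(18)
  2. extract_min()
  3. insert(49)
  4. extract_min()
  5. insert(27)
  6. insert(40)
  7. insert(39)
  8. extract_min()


insert(18) -> [18]
extract_min()->18, []
insert(49) -> [49]
extract_min()->49, []
insert(27) -> [27]
insert(40) -> [27, 40]
insert(39) -> [27, 40, 39]
extract_min()->27, [39, 40]

Final heap: [39, 40]


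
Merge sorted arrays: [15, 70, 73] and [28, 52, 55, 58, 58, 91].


Take 15 from A
Take 28 from B
Take 52 from B
Take 55 from B
Take 58 from B
Take 58 from B
Take 70 from A
Take 73 from A

Merged: [15, 28, 52, 55, 58, 58, 70, 73, 91]


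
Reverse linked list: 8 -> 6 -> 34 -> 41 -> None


Step 1: curr=8, set curr.next=prev(None) | reversed so far: 8
Step 2: curr=6, set curr.next=prev(8) | reversed so far: 6 -> 8
Step 3: curr=34, set curr.next=prev(6) | reversed so far: 34 -> 6 -> 8
Step 4: curr=41, set curr.next=prev(34) | reversed so far: 41 -> 34 -> 6 -> 8

41 -> 34 -> 6 -> 8 -> None


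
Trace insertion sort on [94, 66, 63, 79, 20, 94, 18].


Initial: [94, 66, 63, 79, 20, 94, 18]
Insert 66: [66, 94, 63, 79, 20, 94, 18]
Insert 63: [63, 66, 94, 79, 20, 94, 18]
Insert 79: [63, 66, 79, 94, 20, 94, 18]
Insert 20: [20, 63, 66, 79, 94, 94, 18]
Insert 94: [20, 63, 66, 79, 94, 94, 18]
Insert 18: [18, 20, 63, 66, 79, 94, 94]

Sorted: [18, 20, 63, 66, 79, 94, 94]


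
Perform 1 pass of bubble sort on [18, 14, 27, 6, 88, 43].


Initial: [18, 14, 27, 6, 88, 43]
Pass 1: [14, 18, 6, 27, 43, 88] (3 swaps)

After 1 pass: [14, 18, 6, 27, 43, 88]


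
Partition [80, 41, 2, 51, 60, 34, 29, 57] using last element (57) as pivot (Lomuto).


Pivot: 57
  41 <= 57: swap -> [41, 80, 2, 51, 60, 34, 29, 57]
  2 <= 57: swap -> [41, 2, 80, 51, 60, 34, 29, 57]
  51 <= 57: swap -> [41, 2, 51, 80, 60, 34, 29, 57]
  34 <= 57: swap -> [41, 2, 51, 34, 60, 80, 29, 57]
  29 <= 57: swap -> [41, 2, 51, 34, 29, 80, 60, 57]
Place pivot at 5: [41, 2, 51, 34, 29, 57, 60, 80]

Partitioned: [41, 2, 51, 34, 29, 57, 60, 80]


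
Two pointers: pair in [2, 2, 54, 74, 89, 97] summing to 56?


lo=0(2)+hi=5(97)=99
lo=0(2)+hi=4(89)=91
lo=0(2)+hi=3(74)=76
lo=0(2)+hi=2(54)=56

Yes: 2+54=56


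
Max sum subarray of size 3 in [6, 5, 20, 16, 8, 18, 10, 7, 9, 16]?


[0:3]: 31
[1:4]: 41
[2:5]: 44
[3:6]: 42
[4:7]: 36
[5:8]: 35
[6:9]: 26
[7:10]: 32

Max: 44 at [2:5]


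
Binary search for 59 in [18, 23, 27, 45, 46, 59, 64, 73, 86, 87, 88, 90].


Step 1: lo=0, hi=11, mid=5, val=59

Found at index 5


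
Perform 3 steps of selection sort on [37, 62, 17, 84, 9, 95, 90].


Initial: [37, 62, 17, 84, 9, 95, 90]
Step 1: min=9 at 4
  Swap: [9, 62, 17, 84, 37, 95, 90]
Step 2: min=17 at 2
  Swap: [9, 17, 62, 84, 37, 95, 90]
Step 3: min=37 at 4
  Swap: [9, 17, 37, 84, 62, 95, 90]

After 3 steps: [9, 17, 37, 84, 62, 95, 90]


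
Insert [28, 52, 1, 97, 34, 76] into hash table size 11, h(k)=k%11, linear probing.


Insert 28: h=6 -> slot 6
Insert 52: h=8 -> slot 8
Insert 1: h=1 -> slot 1
Insert 97: h=9 -> slot 9
Insert 34: h=1, 1 probes -> slot 2
Insert 76: h=10 -> slot 10

Table: [None, 1, 34, None, None, None, 28, None, 52, 97, 76]


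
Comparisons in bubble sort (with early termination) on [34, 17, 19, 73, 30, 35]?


Algorithm: bubble sort (with early termination)
Input: [34, 17, 19, 73, 30, 35]
Sorted: [17, 19, 30, 34, 35, 73]

12


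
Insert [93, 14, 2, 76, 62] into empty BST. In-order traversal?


Insert 93: root
Insert 14: L from 93
Insert 2: L from 93 -> L from 14
Insert 76: L from 93 -> R from 14
Insert 62: L from 93 -> R from 14 -> L from 76

In-order: [2, 14, 62, 76, 93]


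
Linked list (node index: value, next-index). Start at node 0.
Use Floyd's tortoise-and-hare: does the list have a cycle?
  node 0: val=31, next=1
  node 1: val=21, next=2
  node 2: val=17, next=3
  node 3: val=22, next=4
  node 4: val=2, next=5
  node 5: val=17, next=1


Floyd's tortoise (slow, +1) and hare (fast, +2):
  init: slow=0, fast=0
  step 1: slow=1, fast=2
  step 2: slow=2, fast=4
  step 3: slow=3, fast=1
  step 4: slow=4, fast=3
  step 5: slow=5, fast=5
  slow == fast at node 5: cycle detected

Cycle: yes


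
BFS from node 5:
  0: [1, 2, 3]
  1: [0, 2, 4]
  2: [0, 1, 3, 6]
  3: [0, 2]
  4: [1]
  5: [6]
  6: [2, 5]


Visit 5, enqueue [6]
Visit 6, enqueue [2]
Visit 2, enqueue [0, 1, 3]
Visit 0, enqueue []
Visit 1, enqueue [4]
Visit 3, enqueue []
Visit 4, enqueue []

BFS order: [5, 6, 2, 0, 1, 3, 4]


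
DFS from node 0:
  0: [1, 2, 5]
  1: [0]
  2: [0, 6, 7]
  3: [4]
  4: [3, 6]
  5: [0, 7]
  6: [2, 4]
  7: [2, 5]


Visit 0, push [5, 2, 1]
Visit 1, push []
Visit 2, push [7, 6]
Visit 6, push [4]
Visit 4, push [3]
Visit 3, push []
Visit 7, push [5]
Visit 5, push []

DFS order: [0, 1, 2, 6, 4, 3, 7, 5]


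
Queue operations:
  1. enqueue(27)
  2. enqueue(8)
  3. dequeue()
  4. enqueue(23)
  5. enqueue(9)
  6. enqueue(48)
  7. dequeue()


enqueue(27) -> [27]
enqueue(8) -> [27, 8]
dequeue()->27, [8]
enqueue(23) -> [8, 23]
enqueue(9) -> [8, 23, 9]
enqueue(48) -> [8, 23, 9, 48]
dequeue()->8, [23, 9, 48]

Final queue: [23, 9, 48]


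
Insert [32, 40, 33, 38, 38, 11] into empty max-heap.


Insert 32: [32]
Insert 40: [40, 32]
Insert 33: [40, 32, 33]
Insert 38: [40, 38, 33, 32]
Insert 38: [40, 38, 33, 32, 38]
Insert 11: [40, 38, 33, 32, 38, 11]

Final heap: [40, 38, 33, 32, 38, 11]


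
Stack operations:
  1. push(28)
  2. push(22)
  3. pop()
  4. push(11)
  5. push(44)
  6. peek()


push(28) -> [28]
push(22) -> [28, 22]
pop()->22, [28]
push(11) -> [28, 11]
push(44) -> [28, 11, 44]
peek()->44

Final stack: [28, 11, 44]


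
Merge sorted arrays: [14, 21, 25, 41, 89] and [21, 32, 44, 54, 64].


Take 14 from A
Take 21 from A
Take 21 from B
Take 25 from A
Take 32 from B
Take 41 from A
Take 44 from B
Take 54 from B
Take 64 from B

Merged: [14, 21, 21, 25, 32, 41, 44, 54, 64, 89]


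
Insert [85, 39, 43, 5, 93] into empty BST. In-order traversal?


Insert 85: root
Insert 39: L from 85
Insert 43: L from 85 -> R from 39
Insert 5: L from 85 -> L from 39
Insert 93: R from 85

In-order: [5, 39, 43, 85, 93]


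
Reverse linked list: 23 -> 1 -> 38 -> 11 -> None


Step 1: curr=23, set curr.next=prev(None) | reversed so far: 23
Step 2: curr=1, set curr.next=prev(23) | reversed so far: 1 -> 23
Step 3: curr=38, set curr.next=prev(1) | reversed so far: 38 -> 1 -> 23
Step 4: curr=11, set curr.next=prev(38) | reversed so far: 11 -> 38 -> 1 -> 23

11 -> 38 -> 1 -> 23 -> None


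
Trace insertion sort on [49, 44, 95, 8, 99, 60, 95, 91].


Initial: [49, 44, 95, 8, 99, 60, 95, 91]
Insert 44: [44, 49, 95, 8, 99, 60, 95, 91]
Insert 95: [44, 49, 95, 8, 99, 60, 95, 91]
Insert 8: [8, 44, 49, 95, 99, 60, 95, 91]
Insert 99: [8, 44, 49, 95, 99, 60, 95, 91]
Insert 60: [8, 44, 49, 60, 95, 99, 95, 91]
Insert 95: [8, 44, 49, 60, 95, 95, 99, 91]
Insert 91: [8, 44, 49, 60, 91, 95, 95, 99]

Sorted: [8, 44, 49, 60, 91, 95, 95, 99]


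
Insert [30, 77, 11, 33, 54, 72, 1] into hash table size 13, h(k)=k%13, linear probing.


Insert 30: h=4 -> slot 4
Insert 77: h=12 -> slot 12
Insert 11: h=11 -> slot 11
Insert 33: h=7 -> slot 7
Insert 54: h=2 -> slot 2
Insert 72: h=7, 1 probes -> slot 8
Insert 1: h=1 -> slot 1

Table: [None, 1, 54, None, 30, None, None, 33, 72, None, None, 11, 77]


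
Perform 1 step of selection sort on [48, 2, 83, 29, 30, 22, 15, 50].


Initial: [48, 2, 83, 29, 30, 22, 15, 50]
Step 1: min=2 at 1
  Swap: [2, 48, 83, 29, 30, 22, 15, 50]

After 1 step: [2, 48, 83, 29, 30, 22, 15, 50]


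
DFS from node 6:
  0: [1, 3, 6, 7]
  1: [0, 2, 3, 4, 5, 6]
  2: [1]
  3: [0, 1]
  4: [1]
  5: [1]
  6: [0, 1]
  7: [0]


Visit 6, push [1, 0]
Visit 0, push [7, 3, 1]
Visit 1, push [5, 4, 3, 2]
Visit 2, push []
Visit 3, push []
Visit 4, push []
Visit 5, push []
Visit 7, push []

DFS order: [6, 0, 1, 2, 3, 4, 5, 7]


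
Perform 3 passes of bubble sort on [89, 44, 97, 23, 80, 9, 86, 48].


Initial: [89, 44, 97, 23, 80, 9, 86, 48]
Pass 1: [44, 89, 23, 80, 9, 86, 48, 97] (6 swaps)
Pass 2: [44, 23, 80, 9, 86, 48, 89, 97] (5 swaps)
Pass 3: [23, 44, 9, 80, 48, 86, 89, 97] (3 swaps)

After 3 passes: [23, 44, 9, 80, 48, 86, 89, 97]


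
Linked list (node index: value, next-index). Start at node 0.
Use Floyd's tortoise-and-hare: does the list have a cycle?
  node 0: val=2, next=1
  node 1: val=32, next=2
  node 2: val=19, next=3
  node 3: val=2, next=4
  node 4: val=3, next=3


Floyd's tortoise (slow, +1) and hare (fast, +2):
  init: slow=0, fast=0
  step 1: slow=1, fast=2
  step 2: slow=2, fast=4
  step 3: slow=3, fast=4
  step 4: slow=4, fast=4
  slow == fast at node 4: cycle detected

Cycle: yes


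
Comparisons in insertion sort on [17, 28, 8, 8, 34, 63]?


Algorithm: insertion sort
Input: [17, 28, 8, 8, 34, 63]
Sorted: [8, 8, 17, 28, 34, 63]

8


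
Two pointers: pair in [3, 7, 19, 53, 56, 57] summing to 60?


lo=0(3)+hi=5(57)=60

Yes: 3+57=60


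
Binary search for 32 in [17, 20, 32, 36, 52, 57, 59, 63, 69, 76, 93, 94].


Step 1: lo=0, hi=11, mid=5, val=57
Step 2: lo=0, hi=4, mid=2, val=32

Found at index 2


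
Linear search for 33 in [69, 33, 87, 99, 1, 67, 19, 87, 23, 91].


i=0: 69!=33
i=1: 33==33 found!

Found at 1, 2 comps


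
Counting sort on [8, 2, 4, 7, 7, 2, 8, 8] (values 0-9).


Input: [8, 2, 4, 7, 7, 2, 8, 8]
Counts: [0, 0, 2, 0, 1, 0, 0, 2, 3, 0]

Sorted: [2, 2, 4, 7, 7, 8, 8, 8]


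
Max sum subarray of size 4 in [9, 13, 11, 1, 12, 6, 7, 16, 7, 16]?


[0:4]: 34
[1:5]: 37
[2:6]: 30
[3:7]: 26
[4:8]: 41
[5:9]: 36
[6:10]: 46

Max: 46 at [6:10]


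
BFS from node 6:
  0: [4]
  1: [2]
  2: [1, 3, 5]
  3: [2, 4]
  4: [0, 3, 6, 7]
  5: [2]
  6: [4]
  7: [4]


Visit 6, enqueue [4]
Visit 4, enqueue [0, 3, 7]
Visit 0, enqueue []
Visit 3, enqueue [2]
Visit 7, enqueue []
Visit 2, enqueue [1, 5]
Visit 1, enqueue []
Visit 5, enqueue []

BFS order: [6, 4, 0, 3, 7, 2, 1, 5]


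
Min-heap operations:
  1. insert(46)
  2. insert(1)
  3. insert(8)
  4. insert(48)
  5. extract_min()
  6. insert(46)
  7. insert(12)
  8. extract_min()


insert(46) -> [46]
insert(1) -> [1, 46]
insert(8) -> [1, 46, 8]
insert(48) -> [1, 46, 8, 48]
extract_min()->1, [8, 46, 48]
insert(46) -> [8, 46, 48, 46]
insert(12) -> [8, 12, 48, 46, 46]
extract_min()->8, [12, 46, 48, 46]

Final heap: [12, 46, 48, 46]


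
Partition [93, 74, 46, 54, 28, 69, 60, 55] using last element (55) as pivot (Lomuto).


Pivot: 55
  46 <= 55: swap -> [46, 74, 93, 54, 28, 69, 60, 55]
  54 <= 55: swap -> [46, 54, 93, 74, 28, 69, 60, 55]
  28 <= 55: swap -> [46, 54, 28, 74, 93, 69, 60, 55]
Place pivot at 3: [46, 54, 28, 55, 93, 69, 60, 74]

Partitioned: [46, 54, 28, 55, 93, 69, 60, 74]


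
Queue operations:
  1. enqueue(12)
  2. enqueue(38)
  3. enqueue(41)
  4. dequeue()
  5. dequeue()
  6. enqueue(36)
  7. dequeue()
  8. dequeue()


enqueue(12) -> [12]
enqueue(38) -> [12, 38]
enqueue(41) -> [12, 38, 41]
dequeue()->12, [38, 41]
dequeue()->38, [41]
enqueue(36) -> [41, 36]
dequeue()->41, [36]
dequeue()->36, []

Final queue: []


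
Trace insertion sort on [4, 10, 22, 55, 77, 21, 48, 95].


Initial: [4, 10, 22, 55, 77, 21, 48, 95]
Insert 10: [4, 10, 22, 55, 77, 21, 48, 95]
Insert 22: [4, 10, 22, 55, 77, 21, 48, 95]
Insert 55: [4, 10, 22, 55, 77, 21, 48, 95]
Insert 77: [4, 10, 22, 55, 77, 21, 48, 95]
Insert 21: [4, 10, 21, 22, 55, 77, 48, 95]
Insert 48: [4, 10, 21, 22, 48, 55, 77, 95]
Insert 95: [4, 10, 21, 22, 48, 55, 77, 95]

Sorted: [4, 10, 21, 22, 48, 55, 77, 95]


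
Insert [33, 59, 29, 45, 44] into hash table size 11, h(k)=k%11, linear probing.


Insert 33: h=0 -> slot 0
Insert 59: h=4 -> slot 4
Insert 29: h=7 -> slot 7
Insert 45: h=1 -> slot 1
Insert 44: h=0, 2 probes -> slot 2

Table: [33, 45, 44, None, 59, None, None, 29, None, None, None]


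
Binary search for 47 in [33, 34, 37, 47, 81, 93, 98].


Step 1: lo=0, hi=6, mid=3, val=47

Found at index 3


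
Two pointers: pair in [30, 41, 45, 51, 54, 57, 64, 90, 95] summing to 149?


lo=0(30)+hi=8(95)=125
lo=1(41)+hi=8(95)=136
lo=2(45)+hi=8(95)=140
lo=3(51)+hi=8(95)=146
lo=4(54)+hi=8(95)=149

Yes: 54+95=149


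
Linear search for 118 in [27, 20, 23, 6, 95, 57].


i=0: 27!=118
i=1: 20!=118
i=2: 23!=118
i=3: 6!=118
i=4: 95!=118
i=5: 57!=118

Not found, 6 comps


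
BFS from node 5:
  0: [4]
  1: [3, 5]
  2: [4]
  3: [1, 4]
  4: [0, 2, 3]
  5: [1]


Visit 5, enqueue [1]
Visit 1, enqueue [3]
Visit 3, enqueue [4]
Visit 4, enqueue [0, 2]
Visit 0, enqueue []
Visit 2, enqueue []

BFS order: [5, 1, 3, 4, 0, 2]


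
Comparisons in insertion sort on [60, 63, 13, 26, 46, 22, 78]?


Algorithm: insertion sort
Input: [60, 63, 13, 26, 46, 22, 78]
Sorted: [13, 22, 26, 46, 60, 63, 78]

15


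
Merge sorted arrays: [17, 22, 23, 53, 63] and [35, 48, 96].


Take 17 from A
Take 22 from A
Take 23 from A
Take 35 from B
Take 48 from B
Take 53 from A
Take 63 from A

Merged: [17, 22, 23, 35, 48, 53, 63, 96]


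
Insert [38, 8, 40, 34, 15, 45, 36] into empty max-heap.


Insert 38: [38]
Insert 8: [38, 8]
Insert 40: [40, 8, 38]
Insert 34: [40, 34, 38, 8]
Insert 15: [40, 34, 38, 8, 15]
Insert 45: [45, 34, 40, 8, 15, 38]
Insert 36: [45, 34, 40, 8, 15, 38, 36]

Final heap: [45, 34, 40, 8, 15, 38, 36]


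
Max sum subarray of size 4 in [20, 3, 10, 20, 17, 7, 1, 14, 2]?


[0:4]: 53
[1:5]: 50
[2:6]: 54
[3:7]: 45
[4:8]: 39
[5:9]: 24

Max: 54 at [2:6]


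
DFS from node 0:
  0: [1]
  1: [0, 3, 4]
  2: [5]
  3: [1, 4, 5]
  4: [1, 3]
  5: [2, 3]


Visit 0, push [1]
Visit 1, push [4, 3]
Visit 3, push [5, 4]
Visit 4, push []
Visit 5, push [2]
Visit 2, push []

DFS order: [0, 1, 3, 4, 5, 2]


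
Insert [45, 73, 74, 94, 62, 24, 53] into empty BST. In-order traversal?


Insert 45: root
Insert 73: R from 45
Insert 74: R from 45 -> R from 73
Insert 94: R from 45 -> R from 73 -> R from 74
Insert 62: R from 45 -> L from 73
Insert 24: L from 45
Insert 53: R from 45 -> L from 73 -> L from 62

In-order: [24, 45, 53, 62, 73, 74, 94]


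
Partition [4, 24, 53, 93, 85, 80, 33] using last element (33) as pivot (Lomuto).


Pivot: 33
  4 <= 33: advance i (no swap)
  24 <= 33: advance i (no swap)
Place pivot at 2: [4, 24, 33, 93, 85, 80, 53]

Partitioned: [4, 24, 33, 93, 85, 80, 53]


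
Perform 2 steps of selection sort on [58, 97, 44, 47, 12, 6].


Initial: [58, 97, 44, 47, 12, 6]
Step 1: min=6 at 5
  Swap: [6, 97, 44, 47, 12, 58]
Step 2: min=12 at 4
  Swap: [6, 12, 44, 47, 97, 58]

After 2 steps: [6, 12, 44, 47, 97, 58]


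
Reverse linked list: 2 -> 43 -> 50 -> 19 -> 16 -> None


Step 1: curr=2, set curr.next=prev(None) | reversed so far: 2
Step 2: curr=43, set curr.next=prev(2) | reversed so far: 43 -> 2
Step 3: curr=50, set curr.next=prev(43) | reversed so far: 50 -> 43 -> 2
Step 4: curr=19, set curr.next=prev(50) | reversed so far: 19 -> 50 -> 43 -> 2
Step 5: curr=16, set curr.next=prev(19) | reversed so far: 16 -> 19 -> 50 -> 43 -> 2

16 -> 19 -> 50 -> 43 -> 2 -> None


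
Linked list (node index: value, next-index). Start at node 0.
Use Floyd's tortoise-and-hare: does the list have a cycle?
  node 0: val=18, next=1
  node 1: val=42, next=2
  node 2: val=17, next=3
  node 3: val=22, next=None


Floyd's tortoise (slow, +1) and hare (fast, +2):
  init: slow=0, fast=0
  step 1: slow=1, fast=2
  step 2: fast 2->3->None, no cycle

Cycle: no


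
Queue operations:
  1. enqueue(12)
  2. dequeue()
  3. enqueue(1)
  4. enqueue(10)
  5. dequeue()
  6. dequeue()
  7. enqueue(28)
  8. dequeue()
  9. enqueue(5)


enqueue(12) -> [12]
dequeue()->12, []
enqueue(1) -> [1]
enqueue(10) -> [1, 10]
dequeue()->1, [10]
dequeue()->10, []
enqueue(28) -> [28]
dequeue()->28, []
enqueue(5) -> [5]

Final queue: [5]


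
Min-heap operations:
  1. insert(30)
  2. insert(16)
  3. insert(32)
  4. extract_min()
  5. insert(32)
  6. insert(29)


insert(30) -> [30]
insert(16) -> [16, 30]
insert(32) -> [16, 30, 32]
extract_min()->16, [30, 32]
insert(32) -> [30, 32, 32]
insert(29) -> [29, 30, 32, 32]

Final heap: [29, 30, 32, 32]


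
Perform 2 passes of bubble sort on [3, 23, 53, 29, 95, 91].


Initial: [3, 23, 53, 29, 95, 91]
Pass 1: [3, 23, 29, 53, 91, 95] (2 swaps)
Pass 2: [3, 23, 29, 53, 91, 95] (0 swaps)

After 2 passes: [3, 23, 29, 53, 91, 95]


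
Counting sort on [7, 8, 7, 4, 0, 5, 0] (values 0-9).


Input: [7, 8, 7, 4, 0, 5, 0]
Counts: [2, 0, 0, 0, 1, 1, 0, 2, 1, 0]

Sorted: [0, 0, 4, 5, 7, 7, 8]


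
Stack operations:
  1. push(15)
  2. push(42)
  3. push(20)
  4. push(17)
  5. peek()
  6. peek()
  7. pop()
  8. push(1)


push(15) -> [15]
push(42) -> [15, 42]
push(20) -> [15, 42, 20]
push(17) -> [15, 42, 20, 17]
peek()->17
peek()->17
pop()->17, [15, 42, 20]
push(1) -> [15, 42, 20, 1]

Final stack: [15, 42, 20, 1]


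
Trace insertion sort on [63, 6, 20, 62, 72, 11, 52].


Initial: [63, 6, 20, 62, 72, 11, 52]
Insert 6: [6, 63, 20, 62, 72, 11, 52]
Insert 20: [6, 20, 63, 62, 72, 11, 52]
Insert 62: [6, 20, 62, 63, 72, 11, 52]
Insert 72: [6, 20, 62, 63, 72, 11, 52]
Insert 11: [6, 11, 20, 62, 63, 72, 52]
Insert 52: [6, 11, 20, 52, 62, 63, 72]

Sorted: [6, 11, 20, 52, 62, 63, 72]


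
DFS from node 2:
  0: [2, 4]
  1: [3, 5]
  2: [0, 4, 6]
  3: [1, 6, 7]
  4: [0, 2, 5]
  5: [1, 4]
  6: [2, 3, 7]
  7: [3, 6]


Visit 2, push [6, 4, 0]
Visit 0, push [4]
Visit 4, push [5]
Visit 5, push [1]
Visit 1, push [3]
Visit 3, push [7, 6]
Visit 6, push [7]
Visit 7, push []

DFS order: [2, 0, 4, 5, 1, 3, 6, 7]


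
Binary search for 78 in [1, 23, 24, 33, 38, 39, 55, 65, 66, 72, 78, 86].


Step 1: lo=0, hi=11, mid=5, val=39
Step 2: lo=6, hi=11, mid=8, val=66
Step 3: lo=9, hi=11, mid=10, val=78

Found at index 10


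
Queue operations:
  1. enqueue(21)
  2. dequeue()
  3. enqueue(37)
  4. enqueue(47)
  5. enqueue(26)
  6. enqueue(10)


enqueue(21) -> [21]
dequeue()->21, []
enqueue(37) -> [37]
enqueue(47) -> [37, 47]
enqueue(26) -> [37, 47, 26]
enqueue(10) -> [37, 47, 26, 10]

Final queue: [37, 47, 26, 10]


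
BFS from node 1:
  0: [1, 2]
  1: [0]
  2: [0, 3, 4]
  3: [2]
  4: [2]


Visit 1, enqueue [0]
Visit 0, enqueue [2]
Visit 2, enqueue [3, 4]
Visit 3, enqueue []
Visit 4, enqueue []

BFS order: [1, 0, 2, 3, 4]


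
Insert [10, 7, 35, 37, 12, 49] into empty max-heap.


Insert 10: [10]
Insert 7: [10, 7]
Insert 35: [35, 7, 10]
Insert 37: [37, 35, 10, 7]
Insert 12: [37, 35, 10, 7, 12]
Insert 49: [49, 35, 37, 7, 12, 10]

Final heap: [49, 35, 37, 7, 12, 10]


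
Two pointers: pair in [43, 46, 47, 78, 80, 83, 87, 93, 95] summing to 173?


lo=0(43)+hi=8(95)=138
lo=1(46)+hi=8(95)=141
lo=2(47)+hi=8(95)=142
lo=3(78)+hi=8(95)=173

Yes: 78+95=173


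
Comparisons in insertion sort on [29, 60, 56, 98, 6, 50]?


Algorithm: insertion sort
Input: [29, 60, 56, 98, 6, 50]
Sorted: [6, 29, 50, 56, 60, 98]

12


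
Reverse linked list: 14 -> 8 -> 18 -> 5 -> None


Step 1: curr=14, set curr.next=prev(None) | reversed so far: 14
Step 2: curr=8, set curr.next=prev(14) | reversed so far: 8 -> 14
Step 3: curr=18, set curr.next=prev(8) | reversed so far: 18 -> 8 -> 14
Step 4: curr=5, set curr.next=prev(18) | reversed so far: 5 -> 18 -> 8 -> 14

5 -> 18 -> 8 -> 14 -> None


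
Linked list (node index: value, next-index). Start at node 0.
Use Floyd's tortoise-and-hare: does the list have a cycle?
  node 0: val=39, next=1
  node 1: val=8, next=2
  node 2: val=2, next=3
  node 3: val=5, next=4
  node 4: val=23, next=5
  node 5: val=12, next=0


Floyd's tortoise (slow, +1) and hare (fast, +2):
  init: slow=0, fast=0
  step 1: slow=1, fast=2
  step 2: slow=2, fast=4
  step 3: slow=3, fast=0
  step 4: slow=4, fast=2
  step 5: slow=5, fast=4
  step 6: slow=0, fast=0
  slow == fast at node 0: cycle detected

Cycle: yes


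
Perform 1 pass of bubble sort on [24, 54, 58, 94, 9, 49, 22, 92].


Initial: [24, 54, 58, 94, 9, 49, 22, 92]
Pass 1: [24, 54, 58, 9, 49, 22, 92, 94] (4 swaps)

After 1 pass: [24, 54, 58, 9, 49, 22, 92, 94]


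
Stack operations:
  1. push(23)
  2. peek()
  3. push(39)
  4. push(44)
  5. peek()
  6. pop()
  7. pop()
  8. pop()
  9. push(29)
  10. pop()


push(23) -> [23]
peek()->23
push(39) -> [23, 39]
push(44) -> [23, 39, 44]
peek()->44
pop()->44, [23, 39]
pop()->39, [23]
pop()->23, []
push(29) -> [29]
pop()->29, []

Final stack: []


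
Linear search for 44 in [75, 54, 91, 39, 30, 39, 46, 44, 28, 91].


i=0: 75!=44
i=1: 54!=44
i=2: 91!=44
i=3: 39!=44
i=4: 30!=44
i=5: 39!=44
i=6: 46!=44
i=7: 44==44 found!

Found at 7, 8 comps


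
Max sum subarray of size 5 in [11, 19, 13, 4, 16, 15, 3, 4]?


[0:5]: 63
[1:6]: 67
[2:7]: 51
[3:8]: 42

Max: 67 at [1:6]


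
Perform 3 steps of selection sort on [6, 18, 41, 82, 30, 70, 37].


Initial: [6, 18, 41, 82, 30, 70, 37]
Step 1: min=6 at 0
  Swap: [6, 18, 41, 82, 30, 70, 37]
Step 2: min=18 at 1
  Swap: [6, 18, 41, 82, 30, 70, 37]
Step 3: min=30 at 4
  Swap: [6, 18, 30, 82, 41, 70, 37]

After 3 steps: [6, 18, 30, 82, 41, 70, 37]


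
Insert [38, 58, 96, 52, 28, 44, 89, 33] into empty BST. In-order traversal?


Insert 38: root
Insert 58: R from 38
Insert 96: R from 38 -> R from 58
Insert 52: R from 38 -> L from 58
Insert 28: L from 38
Insert 44: R from 38 -> L from 58 -> L from 52
Insert 89: R from 38 -> R from 58 -> L from 96
Insert 33: L from 38 -> R from 28

In-order: [28, 33, 38, 44, 52, 58, 89, 96]


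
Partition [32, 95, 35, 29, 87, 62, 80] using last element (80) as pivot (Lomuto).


Pivot: 80
  32 <= 80: advance i (no swap)
  35 <= 80: swap -> [32, 35, 95, 29, 87, 62, 80]
  29 <= 80: swap -> [32, 35, 29, 95, 87, 62, 80]
  62 <= 80: swap -> [32, 35, 29, 62, 87, 95, 80]
Place pivot at 4: [32, 35, 29, 62, 80, 95, 87]

Partitioned: [32, 35, 29, 62, 80, 95, 87]


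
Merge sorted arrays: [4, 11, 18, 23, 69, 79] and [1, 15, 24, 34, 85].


Take 1 from B
Take 4 from A
Take 11 from A
Take 15 from B
Take 18 from A
Take 23 from A
Take 24 from B
Take 34 from B
Take 69 from A
Take 79 from A

Merged: [1, 4, 11, 15, 18, 23, 24, 34, 69, 79, 85]


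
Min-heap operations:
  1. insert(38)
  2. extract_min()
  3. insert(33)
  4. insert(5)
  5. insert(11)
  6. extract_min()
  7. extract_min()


insert(38) -> [38]
extract_min()->38, []
insert(33) -> [33]
insert(5) -> [5, 33]
insert(11) -> [5, 33, 11]
extract_min()->5, [11, 33]
extract_min()->11, [33]

Final heap: [33]


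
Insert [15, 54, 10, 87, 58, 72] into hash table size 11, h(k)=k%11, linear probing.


Insert 15: h=4 -> slot 4
Insert 54: h=10 -> slot 10
Insert 10: h=10, 1 probes -> slot 0
Insert 87: h=10, 2 probes -> slot 1
Insert 58: h=3 -> slot 3
Insert 72: h=6 -> slot 6

Table: [10, 87, None, 58, 15, None, 72, None, None, None, 54]


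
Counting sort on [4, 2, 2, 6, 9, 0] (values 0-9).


Input: [4, 2, 2, 6, 9, 0]
Counts: [1, 0, 2, 0, 1, 0, 1, 0, 0, 1]

Sorted: [0, 2, 2, 4, 6, 9]


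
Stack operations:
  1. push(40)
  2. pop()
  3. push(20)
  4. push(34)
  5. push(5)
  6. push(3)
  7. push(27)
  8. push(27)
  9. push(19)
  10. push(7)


push(40) -> [40]
pop()->40, []
push(20) -> [20]
push(34) -> [20, 34]
push(5) -> [20, 34, 5]
push(3) -> [20, 34, 5, 3]
push(27) -> [20, 34, 5, 3, 27]
push(27) -> [20, 34, 5, 3, 27, 27]
push(19) -> [20, 34, 5, 3, 27, 27, 19]
push(7) -> [20, 34, 5, 3, 27, 27, 19, 7]

Final stack: [20, 34, 5, 3, 27, 27, 19, 7]


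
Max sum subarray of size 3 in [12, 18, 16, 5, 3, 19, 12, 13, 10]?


[0:3]: 46
[1:4]: 39
[2:5]: 24
[3:6]: 27
[4:7]: 34
[5:8]: 44
[6:9]: 35

Max: 46 at [0:3]


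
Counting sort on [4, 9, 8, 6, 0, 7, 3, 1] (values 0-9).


Input: [4, 9, 8, 6, 0, 7, 3, 1]
Counts: [1, 1, 0, 1, 1, 0, 1, 1, 1, 1]

Sorted: [0, 1, 3, 4, 6, 7, 8, 9]


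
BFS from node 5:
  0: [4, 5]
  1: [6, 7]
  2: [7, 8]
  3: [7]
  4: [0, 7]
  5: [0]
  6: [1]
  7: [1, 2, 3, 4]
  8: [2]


Visit 5, enqueue [0]
Visit 0, enqueue [4]
Visit 4, enqueue [7]
Visit 7, enqueue [1, 2, 3]
Visit 1, enqueue [6]
Visit 2, enqueue [8]
Visit 3, enqueue []
Visit 6, enqueue []
Visit 8, enqueue []

BFS order: [5, 0, 4, 7, 1, 2, 3, 6, 8]


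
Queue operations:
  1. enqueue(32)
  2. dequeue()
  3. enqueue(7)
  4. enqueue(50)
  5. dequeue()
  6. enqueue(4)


enqueue(32) -> [32]
dequeue()->32, []
enqueue(7) -> [7]
enqueue(50) -> [7, 50]
dequeue()->7, [50]
enqueue(4) -> [50, 4]

Final queue: [50, 4]


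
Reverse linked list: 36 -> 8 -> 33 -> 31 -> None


Step 1: curr=36, set curr.next=prev(None) | reversed so far: 36
Step 2: curr=8, set curr.next=prev(36) | reversed so far: 8 -> 36
Step 3: curr=33, set curr.next=prev(8) | reversed so far: 33 -> 8 -> 36
Step 4: curr=31, set curr.next=prev(33) | reversed so far: 31 -> 33 -> 8 -> 36

31 -> 33 -> 8 -> 36 -> None


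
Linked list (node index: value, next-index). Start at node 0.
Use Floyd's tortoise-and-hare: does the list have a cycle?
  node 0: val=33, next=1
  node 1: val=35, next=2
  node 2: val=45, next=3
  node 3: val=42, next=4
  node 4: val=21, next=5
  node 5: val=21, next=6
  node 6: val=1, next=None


Floyd's tortoise (slow, +1) and hare (fast, +2):
  init: slow=0, fast=0
  step 1: slow=1, fast=2
  step 2: slow=2, fast=4
  step 3: slow=3, fast=6
  step 4: fast -> None, no cycle

Cycle: no


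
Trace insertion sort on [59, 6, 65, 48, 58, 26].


Initial: [59, 6, 65, 48, 58, 26]
Insert 6: [6, 59, 65, 48, 58, 26]
Insert 65: [6, 59, 65, 48, 58, 26]
Insert 48: [6, 48, 59, 65, 58, 26]
Insert 58: [6, 48, 58, 59, 65, 26]
Insert 26: [6, 26, 48, 58, 59, 65]

Sorted: [6, 26, 48, 58, 59, 65]


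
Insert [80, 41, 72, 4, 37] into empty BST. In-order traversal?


Insert 80: root
Insert 41: L from 80
Insert 72: L from 80 -> R from 41
Insert 4: L from 80 -> L from 41
Insert 37: L from 80 -> L from 41 -> R from 4

In-order: [4, 37, 41, 72, 80]


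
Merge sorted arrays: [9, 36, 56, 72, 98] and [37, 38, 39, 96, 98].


Take 9 from A
Take 36 from A
Take 37 from B
Take 38 from B
Take 39 from B
Take 56 from A
Take 72 from A
Take 96 from B
Take 98 from A

Merged: [9, 36, 37, 38, 39, 56, 72, 96, 98, 98]


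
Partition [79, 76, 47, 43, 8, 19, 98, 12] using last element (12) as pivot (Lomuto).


Pivot: 12
  8 <= 12: swap -> [8, 76, 47, 43, 79, 19, 98, 12]
Place pivot at 1: [8, 12, 47, 43, 79, 19, 98, 76]

Partitioned: [8, 12, 47, 43, 79, 19, 98, 76]


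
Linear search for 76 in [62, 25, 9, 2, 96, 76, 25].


i=0: 62!=76
i=1: 25!=76
i=2: 9!=76
i=3: 2!=76
i=4: 96!=76
i=5: 76==76 found!

Found at 5, 6 comps


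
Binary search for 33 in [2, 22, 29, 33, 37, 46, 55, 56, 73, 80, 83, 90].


Step 1: lo=0, hi=11, mid=5, val=46
Step 2: lo=0, hi=4, mid=2, val=29
Step 3: lo=3, hi=4, mid=3, val=33

Found at index 3


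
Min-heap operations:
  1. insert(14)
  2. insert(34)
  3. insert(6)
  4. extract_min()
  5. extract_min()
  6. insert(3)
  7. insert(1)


insert(14) -> [14]
insert(34) -> [14, 34]
insert(6) -> [6, 34, 14]
extract_min()->6, [14, 34]
extract_min()->14, [34]
insert(3) -> [3, 34]
insert(1) -> [1, 34, 3]

Final heap: [1, 34, 3]


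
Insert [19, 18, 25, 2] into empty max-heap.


Insert 19: [19]
Insert 18: [19, 18]
Insert 25: [25, 18, 19]
Insert 2: [25, 18, 19, 2]

Final heap: [25, 18, 19, 2]


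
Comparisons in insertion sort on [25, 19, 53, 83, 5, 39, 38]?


Algorithm: insertion sort
Input: [25, 19, 53, 83, 5, 39, 38]
Sorted: [5, 19, 25, 38, 39, 53, 83]

14


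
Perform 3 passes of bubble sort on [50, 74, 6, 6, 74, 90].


Initial: [50, 74, 6, 6, 74, 90]
Pass 1: [50, 6, 6, 74, 74, 90] (2 swaps)
Pass 2: [6, 6, 50, 74, 74, 90] (2 swaps)
Pass 3: [6, 6, 50, 74, 74, 90] (0 swaps)

After 3 passes: [6, 6, 50, 74, 74, 90]


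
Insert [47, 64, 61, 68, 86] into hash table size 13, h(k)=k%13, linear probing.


Insert 47: h=8 -> slot 8
Insert 64: h=12 -> slot 12
Insert 61: h=9 -> slot 9
Insert 68: h=3 -> slot 3
Insert 86: h=8, 2 probes -> slot 10

Table: [None, None, None, 68, None, None, None, None, 47, 61, 86, None, 64]


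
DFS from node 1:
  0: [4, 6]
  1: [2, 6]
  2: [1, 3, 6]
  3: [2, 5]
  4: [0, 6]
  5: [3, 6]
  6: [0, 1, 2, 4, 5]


Visit 1, push [6, 2]
Visit 2, push [6, 3]
Visit 3, push [5]
Visit 5, push [6]
Visit 6, push [4, 0]
Visit 0, push [4]
Visit 4, push []

DFS order: [1, 2, 3, 5, 6, 0, 4]


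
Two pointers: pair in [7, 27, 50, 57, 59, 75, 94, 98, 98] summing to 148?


lo=0(7)+hi=8(98)=105
lo=1(27)+hi=8(98)=125
lo=2(50)+hi=8(98)=148

Yes: 50+98=148


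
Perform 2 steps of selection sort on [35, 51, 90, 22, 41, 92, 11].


Initial: [35, 51, 90, 22, 41, 92, 11]
Step 1: min=11 at 6
  Swap: [11, 51, 90, 22, 41, 92, 35]
Step 2: min=22 at 3
  Swap: [11, 22, 90, 51, 41, 92, 35]

After 2 steps: [11, 22, 90, 51, 41, 92, 35]


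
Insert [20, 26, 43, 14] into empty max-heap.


Insert 20: [20]
Insert 26: [26, 20]
Insert 43: [43, 20, 26]
Insert 14: [43, 20, 26, 14]

Final heap: [43, 20, 26, 14]


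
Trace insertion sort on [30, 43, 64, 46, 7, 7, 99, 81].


Initial: [30, 43, 64, 46, 7, 7, 99, 81]
Insert 43: [30, 43, 64, 46, 7, 7, 99, 81]
Insert 64: [30, 43, 64, 46, 7, 7, 99, 81]
Insert 46: [30, 43, 46, 64, 7, 7, 99, 81]
Insert 7: [7, 30, 43, 46, 64, 7, 99, 81]
Insert 7: [7, 7, 30, 43, 46, 64, 99, 81]
Insert 99: [7, 7, 30, 43, 46, 64, 99, 81]
Insert 81: [7, 7, 30, 43, 46, 64, 81, 99]

Sorted: [7, 7, 30, 43, 46, 64, 81, 99]
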